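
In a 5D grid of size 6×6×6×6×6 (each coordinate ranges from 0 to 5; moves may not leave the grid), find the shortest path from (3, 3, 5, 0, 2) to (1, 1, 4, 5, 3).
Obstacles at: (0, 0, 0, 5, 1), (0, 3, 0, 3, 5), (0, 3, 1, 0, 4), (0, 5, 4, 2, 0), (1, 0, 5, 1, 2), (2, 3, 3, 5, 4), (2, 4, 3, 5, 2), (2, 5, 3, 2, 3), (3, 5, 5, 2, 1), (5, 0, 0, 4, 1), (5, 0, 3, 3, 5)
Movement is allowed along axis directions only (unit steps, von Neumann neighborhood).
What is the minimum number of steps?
11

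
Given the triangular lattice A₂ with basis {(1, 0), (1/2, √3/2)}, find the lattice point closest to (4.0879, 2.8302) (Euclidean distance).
(4.5, 2.598)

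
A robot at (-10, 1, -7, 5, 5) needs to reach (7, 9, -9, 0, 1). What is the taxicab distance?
36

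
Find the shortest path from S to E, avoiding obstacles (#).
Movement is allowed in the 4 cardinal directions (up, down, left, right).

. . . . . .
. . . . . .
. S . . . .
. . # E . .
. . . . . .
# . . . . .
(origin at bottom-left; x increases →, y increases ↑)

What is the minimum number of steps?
3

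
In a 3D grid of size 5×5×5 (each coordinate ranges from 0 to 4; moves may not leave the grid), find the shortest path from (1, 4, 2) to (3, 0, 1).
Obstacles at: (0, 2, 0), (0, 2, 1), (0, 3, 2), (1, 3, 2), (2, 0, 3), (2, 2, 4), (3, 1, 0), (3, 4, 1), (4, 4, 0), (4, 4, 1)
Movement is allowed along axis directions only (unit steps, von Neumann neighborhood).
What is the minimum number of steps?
7
(one shortest path: (1, 4, 2) → (2, 4, 2) → (3, 4, 2) → (3, 3, 2) → (3, 2, 2) → (3, 1, 2) → (3, 0, 2) → (3, 0, 1))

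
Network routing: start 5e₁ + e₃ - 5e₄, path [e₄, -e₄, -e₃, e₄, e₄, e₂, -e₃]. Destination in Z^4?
(5, 1, -1, -3)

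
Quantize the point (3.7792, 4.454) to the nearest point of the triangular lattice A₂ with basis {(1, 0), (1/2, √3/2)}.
(3.5, 4.33)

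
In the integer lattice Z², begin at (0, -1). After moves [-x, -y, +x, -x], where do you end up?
(-1, -2)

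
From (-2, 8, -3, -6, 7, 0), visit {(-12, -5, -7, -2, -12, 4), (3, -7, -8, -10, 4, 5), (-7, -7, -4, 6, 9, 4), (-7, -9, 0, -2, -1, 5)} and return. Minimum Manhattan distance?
172
(one optimal route: (-2, 8, -3, -6, 7, 0) → (3, -7, -8, -10, 4, 5) → (-12, -5, -7, -2, -12, 4) → (-7, -9, 0, -2, -1, 5) → (-7, -7, -4, 6, 9, 4) → (-2, 8, -3, -6, 7, 0))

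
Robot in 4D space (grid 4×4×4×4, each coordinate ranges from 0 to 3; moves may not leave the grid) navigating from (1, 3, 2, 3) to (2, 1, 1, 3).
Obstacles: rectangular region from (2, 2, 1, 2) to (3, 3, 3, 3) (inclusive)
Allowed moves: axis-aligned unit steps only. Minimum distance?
4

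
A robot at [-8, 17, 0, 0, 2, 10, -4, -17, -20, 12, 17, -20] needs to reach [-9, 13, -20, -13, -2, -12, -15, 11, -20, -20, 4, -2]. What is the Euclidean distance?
59.2284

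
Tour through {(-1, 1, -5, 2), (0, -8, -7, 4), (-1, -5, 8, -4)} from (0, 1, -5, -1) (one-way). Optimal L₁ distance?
45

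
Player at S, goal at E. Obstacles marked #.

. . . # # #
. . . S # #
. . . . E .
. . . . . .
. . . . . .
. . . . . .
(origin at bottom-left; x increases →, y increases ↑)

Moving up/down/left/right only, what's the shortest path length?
2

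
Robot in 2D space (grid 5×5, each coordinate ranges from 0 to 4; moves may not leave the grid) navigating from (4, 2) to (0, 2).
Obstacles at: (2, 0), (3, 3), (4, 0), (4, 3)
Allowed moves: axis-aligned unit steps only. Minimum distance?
4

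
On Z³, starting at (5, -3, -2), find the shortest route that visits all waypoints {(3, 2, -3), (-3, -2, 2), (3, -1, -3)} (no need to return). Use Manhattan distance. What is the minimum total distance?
23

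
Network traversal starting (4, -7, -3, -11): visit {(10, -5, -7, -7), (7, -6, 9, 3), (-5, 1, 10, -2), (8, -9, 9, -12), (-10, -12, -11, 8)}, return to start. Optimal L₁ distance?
174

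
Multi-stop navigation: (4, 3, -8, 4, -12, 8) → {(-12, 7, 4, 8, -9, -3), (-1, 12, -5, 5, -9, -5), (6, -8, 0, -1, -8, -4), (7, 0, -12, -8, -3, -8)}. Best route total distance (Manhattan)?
149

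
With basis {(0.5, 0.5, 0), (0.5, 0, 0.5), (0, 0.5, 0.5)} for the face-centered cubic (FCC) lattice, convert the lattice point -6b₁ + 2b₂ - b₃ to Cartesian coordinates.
(-2, -3.5, 0.5)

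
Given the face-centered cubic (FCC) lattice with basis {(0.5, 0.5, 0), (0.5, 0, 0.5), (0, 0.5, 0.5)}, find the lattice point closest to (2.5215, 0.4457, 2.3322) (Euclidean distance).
(2.5, 0.5, 2)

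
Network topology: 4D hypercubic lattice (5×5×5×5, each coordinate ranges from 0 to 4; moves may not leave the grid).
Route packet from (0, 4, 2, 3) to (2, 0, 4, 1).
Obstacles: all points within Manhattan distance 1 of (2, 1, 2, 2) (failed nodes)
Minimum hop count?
10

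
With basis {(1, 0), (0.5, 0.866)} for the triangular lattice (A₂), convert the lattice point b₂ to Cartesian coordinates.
(0.5, 0.866)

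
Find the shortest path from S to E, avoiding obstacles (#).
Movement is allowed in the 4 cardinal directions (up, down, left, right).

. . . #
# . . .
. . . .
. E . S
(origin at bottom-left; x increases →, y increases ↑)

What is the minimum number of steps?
2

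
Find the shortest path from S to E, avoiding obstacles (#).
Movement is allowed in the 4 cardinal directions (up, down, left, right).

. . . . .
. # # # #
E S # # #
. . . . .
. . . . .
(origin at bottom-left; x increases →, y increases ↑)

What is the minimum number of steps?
1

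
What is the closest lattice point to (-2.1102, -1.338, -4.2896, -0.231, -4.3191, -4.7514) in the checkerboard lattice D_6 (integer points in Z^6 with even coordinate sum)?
(-2, -1, -4, 0, -4, -5)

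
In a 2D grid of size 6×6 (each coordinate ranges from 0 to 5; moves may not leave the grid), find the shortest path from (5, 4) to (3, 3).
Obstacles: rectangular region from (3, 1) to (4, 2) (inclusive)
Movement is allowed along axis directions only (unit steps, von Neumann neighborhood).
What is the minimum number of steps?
3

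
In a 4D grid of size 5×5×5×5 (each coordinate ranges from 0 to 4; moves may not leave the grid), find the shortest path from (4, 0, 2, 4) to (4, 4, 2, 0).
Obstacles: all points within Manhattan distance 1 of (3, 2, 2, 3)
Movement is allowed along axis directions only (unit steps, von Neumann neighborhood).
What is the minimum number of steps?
8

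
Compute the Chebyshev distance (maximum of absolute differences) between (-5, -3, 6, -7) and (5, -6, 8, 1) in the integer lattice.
10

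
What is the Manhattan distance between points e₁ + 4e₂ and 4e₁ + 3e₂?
4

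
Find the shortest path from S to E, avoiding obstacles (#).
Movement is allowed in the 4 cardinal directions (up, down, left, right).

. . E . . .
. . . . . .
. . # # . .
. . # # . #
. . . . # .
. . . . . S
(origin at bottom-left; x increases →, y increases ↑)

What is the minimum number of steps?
10
(one shortest path: (5, 0) → (4, 0) → (3, 0) → (2, 0) → (1, 0) → (1, 1) → (1, 2) → (1, 3) → (1, 4) → (2, 4) → (2, 5))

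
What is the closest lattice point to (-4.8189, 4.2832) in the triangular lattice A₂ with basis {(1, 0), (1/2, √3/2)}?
(-4.5, 4.33)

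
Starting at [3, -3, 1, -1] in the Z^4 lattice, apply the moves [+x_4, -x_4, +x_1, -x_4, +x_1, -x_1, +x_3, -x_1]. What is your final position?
(3, -3, 2, -2)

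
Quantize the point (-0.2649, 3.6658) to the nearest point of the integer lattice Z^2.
(0, 4)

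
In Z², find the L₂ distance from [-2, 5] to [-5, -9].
14.3178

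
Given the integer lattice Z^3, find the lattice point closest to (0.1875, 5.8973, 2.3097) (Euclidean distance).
(0, 6, 2)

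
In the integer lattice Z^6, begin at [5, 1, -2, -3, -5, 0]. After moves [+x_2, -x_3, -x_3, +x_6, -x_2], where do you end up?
(5, 1, -4, -3, -5, 1)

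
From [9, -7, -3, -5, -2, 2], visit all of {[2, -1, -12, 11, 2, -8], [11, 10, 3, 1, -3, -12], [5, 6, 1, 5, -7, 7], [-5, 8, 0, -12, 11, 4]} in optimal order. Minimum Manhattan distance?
196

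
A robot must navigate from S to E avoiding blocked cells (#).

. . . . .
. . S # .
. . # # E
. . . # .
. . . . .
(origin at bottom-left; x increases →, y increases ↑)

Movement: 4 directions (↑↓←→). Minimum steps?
5
(one shortest path: (2, 3) → (2, 4) → (3, 4) → (4, 4) → (4, 3) → (4, 2))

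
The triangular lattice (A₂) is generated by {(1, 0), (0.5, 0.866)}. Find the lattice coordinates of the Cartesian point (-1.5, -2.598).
-3b₂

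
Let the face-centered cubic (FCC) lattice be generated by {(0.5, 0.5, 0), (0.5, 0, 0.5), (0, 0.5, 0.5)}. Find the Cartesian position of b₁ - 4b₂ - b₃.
(-1.5, 0, -2.5)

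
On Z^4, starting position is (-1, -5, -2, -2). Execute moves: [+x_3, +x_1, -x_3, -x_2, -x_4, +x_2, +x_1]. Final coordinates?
(1, -5, -2, -3)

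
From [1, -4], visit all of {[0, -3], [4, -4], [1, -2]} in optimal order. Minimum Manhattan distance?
9
(one optimal route: (1, -4) → (0, -3) → (1, -2) → (4, -4))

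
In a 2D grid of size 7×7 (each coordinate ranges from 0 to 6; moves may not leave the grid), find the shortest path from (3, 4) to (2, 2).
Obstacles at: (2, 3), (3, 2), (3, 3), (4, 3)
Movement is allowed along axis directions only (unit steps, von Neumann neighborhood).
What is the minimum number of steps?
5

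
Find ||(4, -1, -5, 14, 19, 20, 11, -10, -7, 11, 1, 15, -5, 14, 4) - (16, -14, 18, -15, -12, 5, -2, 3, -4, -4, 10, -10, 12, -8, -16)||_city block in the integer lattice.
260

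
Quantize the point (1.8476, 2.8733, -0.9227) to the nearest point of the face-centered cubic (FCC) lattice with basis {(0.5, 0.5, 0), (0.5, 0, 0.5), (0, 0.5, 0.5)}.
(2, 3, -1)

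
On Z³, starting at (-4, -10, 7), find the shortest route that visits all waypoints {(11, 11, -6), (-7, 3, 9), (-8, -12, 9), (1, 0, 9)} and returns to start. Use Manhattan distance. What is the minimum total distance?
118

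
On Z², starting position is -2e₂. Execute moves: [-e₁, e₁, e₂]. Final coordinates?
(0, -1)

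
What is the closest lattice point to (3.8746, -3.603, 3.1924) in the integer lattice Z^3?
(4, -4, 3)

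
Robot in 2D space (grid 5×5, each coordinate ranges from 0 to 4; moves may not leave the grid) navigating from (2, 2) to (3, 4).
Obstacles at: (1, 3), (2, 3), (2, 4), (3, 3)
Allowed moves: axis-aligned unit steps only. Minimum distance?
5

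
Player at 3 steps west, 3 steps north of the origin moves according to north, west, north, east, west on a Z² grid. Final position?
(-4, 5)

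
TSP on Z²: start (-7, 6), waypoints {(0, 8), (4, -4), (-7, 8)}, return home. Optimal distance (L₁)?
46
(one optimal route: (-7, 6) → (4, -4) → (0, 8) → (-7, 8) → (-7, 6))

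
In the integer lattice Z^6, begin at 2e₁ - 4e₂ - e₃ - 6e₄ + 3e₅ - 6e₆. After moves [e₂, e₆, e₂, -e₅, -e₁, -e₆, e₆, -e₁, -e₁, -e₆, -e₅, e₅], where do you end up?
(-1, -2, -1, -6, 2, -6)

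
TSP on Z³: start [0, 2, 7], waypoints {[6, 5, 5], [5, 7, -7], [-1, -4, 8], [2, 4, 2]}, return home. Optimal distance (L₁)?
66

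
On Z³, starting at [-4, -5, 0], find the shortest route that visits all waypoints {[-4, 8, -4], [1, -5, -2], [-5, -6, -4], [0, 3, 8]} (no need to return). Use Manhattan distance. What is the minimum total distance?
52
(one optimal route: (-4, -5, 0) → (1, -5, -2) → (-5, -6, -4) → (-4, 8, -4) → (0, 3, 8))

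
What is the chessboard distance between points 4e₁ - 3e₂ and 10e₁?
6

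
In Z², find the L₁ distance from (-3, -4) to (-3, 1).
5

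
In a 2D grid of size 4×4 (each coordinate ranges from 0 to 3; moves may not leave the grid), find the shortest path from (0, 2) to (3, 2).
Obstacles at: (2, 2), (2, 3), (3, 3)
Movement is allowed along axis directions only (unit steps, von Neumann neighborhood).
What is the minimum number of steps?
5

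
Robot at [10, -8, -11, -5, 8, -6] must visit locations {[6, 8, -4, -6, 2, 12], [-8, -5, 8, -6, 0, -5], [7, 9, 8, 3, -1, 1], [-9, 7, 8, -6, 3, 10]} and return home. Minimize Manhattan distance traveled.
210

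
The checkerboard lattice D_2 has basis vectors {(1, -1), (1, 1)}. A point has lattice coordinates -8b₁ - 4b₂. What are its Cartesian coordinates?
(-12, 4)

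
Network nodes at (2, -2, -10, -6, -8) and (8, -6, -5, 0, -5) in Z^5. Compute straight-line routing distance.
11.0454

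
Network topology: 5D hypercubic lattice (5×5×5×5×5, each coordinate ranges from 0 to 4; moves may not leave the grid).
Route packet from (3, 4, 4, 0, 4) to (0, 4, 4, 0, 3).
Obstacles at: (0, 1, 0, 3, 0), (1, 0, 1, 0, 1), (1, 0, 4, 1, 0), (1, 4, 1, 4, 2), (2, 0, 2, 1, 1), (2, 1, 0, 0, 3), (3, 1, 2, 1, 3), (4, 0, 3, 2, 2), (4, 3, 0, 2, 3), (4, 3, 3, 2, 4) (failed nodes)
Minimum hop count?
4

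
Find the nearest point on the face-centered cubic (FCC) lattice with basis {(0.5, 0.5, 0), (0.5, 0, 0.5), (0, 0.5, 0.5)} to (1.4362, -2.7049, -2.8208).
(1.5, -2.5, -3)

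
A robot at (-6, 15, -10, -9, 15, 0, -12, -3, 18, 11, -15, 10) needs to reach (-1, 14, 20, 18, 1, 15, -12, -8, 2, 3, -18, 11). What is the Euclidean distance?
49.3052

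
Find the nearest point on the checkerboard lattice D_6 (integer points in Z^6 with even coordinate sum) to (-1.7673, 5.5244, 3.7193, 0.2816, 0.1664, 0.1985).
(-2, 6, 4, 0, 0, 0)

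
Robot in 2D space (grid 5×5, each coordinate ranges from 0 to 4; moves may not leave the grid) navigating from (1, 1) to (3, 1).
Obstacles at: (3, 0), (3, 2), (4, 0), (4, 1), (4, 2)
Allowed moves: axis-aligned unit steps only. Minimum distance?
2
(one shortest path: (1, 1) → (2, 1) → (3, 1))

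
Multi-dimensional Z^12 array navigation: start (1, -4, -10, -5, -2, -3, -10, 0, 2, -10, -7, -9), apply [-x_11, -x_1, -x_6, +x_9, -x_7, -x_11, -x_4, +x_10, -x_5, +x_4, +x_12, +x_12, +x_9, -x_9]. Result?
(0, -4, -10, -5, -3, -4, -11, 0, 3, -9, -9, -7)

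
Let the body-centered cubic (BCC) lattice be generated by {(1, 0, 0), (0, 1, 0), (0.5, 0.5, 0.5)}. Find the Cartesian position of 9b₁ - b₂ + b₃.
(9.5, -0.5, 0.5)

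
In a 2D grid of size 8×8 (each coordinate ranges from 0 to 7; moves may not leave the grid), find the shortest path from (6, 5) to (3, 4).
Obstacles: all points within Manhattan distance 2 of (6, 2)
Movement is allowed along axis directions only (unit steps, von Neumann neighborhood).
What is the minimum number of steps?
4
(one shortest path: (6, 5) → (5, 5) → (4, 5) → (3, 5) → (3, 4))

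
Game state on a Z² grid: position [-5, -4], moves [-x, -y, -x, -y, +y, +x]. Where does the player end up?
(-6, -5)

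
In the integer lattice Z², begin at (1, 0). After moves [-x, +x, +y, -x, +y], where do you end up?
(0, 2)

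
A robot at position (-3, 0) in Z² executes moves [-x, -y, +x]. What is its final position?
(-3, -1)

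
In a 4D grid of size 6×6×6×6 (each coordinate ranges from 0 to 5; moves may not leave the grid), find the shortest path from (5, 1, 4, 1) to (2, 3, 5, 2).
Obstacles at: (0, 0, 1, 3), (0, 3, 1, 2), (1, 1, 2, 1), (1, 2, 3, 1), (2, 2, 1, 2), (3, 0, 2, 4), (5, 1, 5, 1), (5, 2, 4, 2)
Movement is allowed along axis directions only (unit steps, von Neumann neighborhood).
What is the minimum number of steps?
7
(one shortest path: (5, 1, 4, 1) → (4, 1, 4, 1) → (3, 1, 4, 1) → (2, 1, 4, 1) → (2, 2, 4, 1) → (2, 3, 4, 1) → (2, 3, 5, 1) → (2, 3, 5, 2))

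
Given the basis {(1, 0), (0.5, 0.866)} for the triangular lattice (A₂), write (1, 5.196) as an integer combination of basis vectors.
-2b₁ + 6b₂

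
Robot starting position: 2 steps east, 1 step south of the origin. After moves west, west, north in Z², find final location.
(0, 0)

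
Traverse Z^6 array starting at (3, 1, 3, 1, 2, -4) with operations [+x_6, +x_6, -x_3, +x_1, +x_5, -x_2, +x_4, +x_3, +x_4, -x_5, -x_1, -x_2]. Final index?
(3, -1, 3, 3, 2, -2)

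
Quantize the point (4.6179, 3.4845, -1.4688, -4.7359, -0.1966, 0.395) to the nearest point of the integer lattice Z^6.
(5, 3, -1, -5, 0, 0)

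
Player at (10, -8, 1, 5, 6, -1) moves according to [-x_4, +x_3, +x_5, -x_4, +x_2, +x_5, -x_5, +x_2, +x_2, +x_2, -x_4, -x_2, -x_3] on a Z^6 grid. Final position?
(10, -5, 1, 2, 7, -1)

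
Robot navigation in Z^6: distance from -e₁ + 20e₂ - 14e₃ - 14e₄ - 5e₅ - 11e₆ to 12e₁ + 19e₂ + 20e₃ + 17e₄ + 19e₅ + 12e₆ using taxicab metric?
126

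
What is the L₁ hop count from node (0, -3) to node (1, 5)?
9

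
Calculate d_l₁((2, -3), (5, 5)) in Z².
11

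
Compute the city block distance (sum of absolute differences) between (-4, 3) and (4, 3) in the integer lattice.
8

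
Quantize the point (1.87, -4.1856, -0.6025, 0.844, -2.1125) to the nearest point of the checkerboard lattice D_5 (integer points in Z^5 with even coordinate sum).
(2, -4, -1, 1, -2)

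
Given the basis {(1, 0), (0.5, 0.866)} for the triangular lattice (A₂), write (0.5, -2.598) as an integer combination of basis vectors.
2b₁ - 3b₂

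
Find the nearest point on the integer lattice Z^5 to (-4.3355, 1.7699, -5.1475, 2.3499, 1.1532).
(-4, 2, -5, 2, 1)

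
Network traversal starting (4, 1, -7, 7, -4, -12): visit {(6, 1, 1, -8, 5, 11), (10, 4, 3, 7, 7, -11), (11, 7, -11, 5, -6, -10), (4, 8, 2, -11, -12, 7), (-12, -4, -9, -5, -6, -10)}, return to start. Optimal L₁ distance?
246
(one optimal route: (4, 1, -7, 7, -4, -12) → (11, 7, -11, 5, -6, -10) → (10, 4, 3, 7, 7, -11) → (6, 1, 1, -8, 5, 11) → (4, 8, 2, -11, -12, 7) → (-12, -4, -9, -5, -6, -10) → (4, 1, -7, 7, -4, -12))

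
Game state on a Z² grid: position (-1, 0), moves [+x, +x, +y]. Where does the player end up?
(1, 1)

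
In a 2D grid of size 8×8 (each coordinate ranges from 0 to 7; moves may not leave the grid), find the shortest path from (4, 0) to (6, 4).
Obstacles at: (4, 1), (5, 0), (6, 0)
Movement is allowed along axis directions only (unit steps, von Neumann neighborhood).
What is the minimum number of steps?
8
(one shortest path: (4, 0) → (3, 0) → (3, 1) → (3, 2) → (4, 2) → (5, 2) → (6, 2) → (6, 3) → (6, 4))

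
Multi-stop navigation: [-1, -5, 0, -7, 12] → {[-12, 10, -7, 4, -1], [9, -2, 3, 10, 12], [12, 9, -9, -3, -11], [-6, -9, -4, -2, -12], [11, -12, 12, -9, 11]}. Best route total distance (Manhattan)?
224
(one optimal route: (-1, -5, 0, -7, 12) → (11, -12, 12, -9, 11) → (9, -2, 3, 10, 12) → (-12, 10, -7, 4, -1) → (12, 9, -9, -3, -11) → (-6, -9, -4, -2, -12))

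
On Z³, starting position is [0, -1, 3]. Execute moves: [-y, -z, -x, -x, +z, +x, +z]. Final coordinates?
(-1, -2, 4)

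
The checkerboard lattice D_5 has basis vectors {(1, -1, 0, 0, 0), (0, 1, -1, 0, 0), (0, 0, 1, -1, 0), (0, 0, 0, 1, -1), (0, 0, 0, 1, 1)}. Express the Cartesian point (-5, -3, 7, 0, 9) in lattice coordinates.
-5b₁ - 8b₂ - b₃ - 5b₄ + 4b₅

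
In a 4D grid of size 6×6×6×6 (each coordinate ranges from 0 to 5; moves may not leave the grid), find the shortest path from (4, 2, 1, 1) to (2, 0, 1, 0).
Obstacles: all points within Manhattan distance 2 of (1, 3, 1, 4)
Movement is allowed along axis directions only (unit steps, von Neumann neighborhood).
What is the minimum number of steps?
5
(one shortest path: (4, 2, 1, 1) → (3, 2, 1, 1) → (2, 2, 1, 1) → (2, 1, 1, 1) → (2, 0, 1, 1) → (2, 0, 1, 0))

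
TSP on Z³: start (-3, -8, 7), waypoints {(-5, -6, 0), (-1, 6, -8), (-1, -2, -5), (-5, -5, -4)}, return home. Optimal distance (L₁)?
66
(one optimal route: (-3, -8, 7) → (-5, -6, 0) → (-5, -5, -4) → (-1, 6, -8) → (-1, -2, -5) → (-3, -8, 7))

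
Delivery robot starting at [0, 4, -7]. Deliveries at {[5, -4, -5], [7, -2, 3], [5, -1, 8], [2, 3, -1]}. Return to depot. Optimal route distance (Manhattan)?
60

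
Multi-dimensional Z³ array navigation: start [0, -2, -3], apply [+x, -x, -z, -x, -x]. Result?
(-2, -2, -4)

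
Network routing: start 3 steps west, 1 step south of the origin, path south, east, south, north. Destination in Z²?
(-2, -2)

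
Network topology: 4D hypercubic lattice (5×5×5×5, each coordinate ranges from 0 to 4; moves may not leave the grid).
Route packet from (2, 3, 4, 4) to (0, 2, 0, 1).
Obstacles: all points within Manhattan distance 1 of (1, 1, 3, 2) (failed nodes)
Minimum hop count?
10
(one shortest path: (2, 3, 4, 4) → (1, 3, 4, 4) → (0, 3, 4, 4) → (0, 2, 4, 4) → (0, 2, 3, 4) → (0, 2, 2, 4) → (0, 2, 1, 4) → (0, 2, 0, 4) → (0, 2, 0, 3) → (0, 2, 0, 2) → (0, 2, 0, 1))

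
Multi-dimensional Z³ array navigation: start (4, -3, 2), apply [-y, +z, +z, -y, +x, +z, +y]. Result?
(5, -4, 5)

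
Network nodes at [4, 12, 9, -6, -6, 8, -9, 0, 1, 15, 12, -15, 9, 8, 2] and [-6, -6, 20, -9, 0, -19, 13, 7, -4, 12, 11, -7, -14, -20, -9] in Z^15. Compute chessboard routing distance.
28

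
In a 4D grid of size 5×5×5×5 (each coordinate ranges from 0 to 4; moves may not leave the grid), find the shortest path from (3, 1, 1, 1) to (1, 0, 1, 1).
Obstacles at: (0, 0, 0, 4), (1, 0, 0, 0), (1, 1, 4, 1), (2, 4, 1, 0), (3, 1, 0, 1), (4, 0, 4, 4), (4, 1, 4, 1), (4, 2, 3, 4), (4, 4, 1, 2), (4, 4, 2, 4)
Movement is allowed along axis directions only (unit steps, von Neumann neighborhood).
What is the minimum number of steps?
3
(one shortest path: (3, 1, 1, 1) → (2, 1, 1, 1) → (1, 1, 1, 1) → (1, 0, 1, 1))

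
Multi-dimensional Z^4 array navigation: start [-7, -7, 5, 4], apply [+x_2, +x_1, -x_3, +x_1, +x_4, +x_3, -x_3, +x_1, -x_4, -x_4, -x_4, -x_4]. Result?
(-4, -6, 4, 1)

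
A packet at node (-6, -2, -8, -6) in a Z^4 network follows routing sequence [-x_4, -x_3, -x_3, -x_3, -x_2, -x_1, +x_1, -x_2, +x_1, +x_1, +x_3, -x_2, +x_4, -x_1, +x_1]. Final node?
(-4, -5, -10, -6)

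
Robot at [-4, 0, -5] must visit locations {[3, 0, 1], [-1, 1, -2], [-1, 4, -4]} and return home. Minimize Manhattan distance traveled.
34
(one optimal route: (-4, 0, -5) → (3, 0, 1) → (-1, 1, -2) → (-1, 4, -4) → (-4, 0, -5))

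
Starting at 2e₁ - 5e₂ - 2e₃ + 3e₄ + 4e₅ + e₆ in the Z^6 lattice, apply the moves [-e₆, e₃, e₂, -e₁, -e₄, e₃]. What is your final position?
(1, -4, 0, 2, 4, 0)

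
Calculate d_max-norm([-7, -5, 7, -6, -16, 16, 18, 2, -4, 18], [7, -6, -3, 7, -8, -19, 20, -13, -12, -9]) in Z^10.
35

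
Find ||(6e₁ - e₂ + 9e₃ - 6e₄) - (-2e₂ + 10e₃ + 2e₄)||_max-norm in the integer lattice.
8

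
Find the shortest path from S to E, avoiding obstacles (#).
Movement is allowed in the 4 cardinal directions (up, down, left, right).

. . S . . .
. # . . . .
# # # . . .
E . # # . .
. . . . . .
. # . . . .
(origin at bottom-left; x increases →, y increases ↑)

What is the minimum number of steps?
11
(one shortest path: (2, 5) → (3, 5) → (4, 5) → (4, 4) → (4, 3) → (4, 2) → (4, 1) → (3, 1) → (2, 1) → (1, 1) → (0, 1) → (0, 2))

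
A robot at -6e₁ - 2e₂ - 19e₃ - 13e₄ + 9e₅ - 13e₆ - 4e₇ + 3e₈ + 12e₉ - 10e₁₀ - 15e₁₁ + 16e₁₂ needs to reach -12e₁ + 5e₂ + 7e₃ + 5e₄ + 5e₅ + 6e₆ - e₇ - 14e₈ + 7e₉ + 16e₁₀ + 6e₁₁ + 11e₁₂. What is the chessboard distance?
26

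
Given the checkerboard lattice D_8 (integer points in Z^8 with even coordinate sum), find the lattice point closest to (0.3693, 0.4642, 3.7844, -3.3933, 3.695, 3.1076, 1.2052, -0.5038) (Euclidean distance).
(0, 0, 4, -3, 4, 3, 1, -1)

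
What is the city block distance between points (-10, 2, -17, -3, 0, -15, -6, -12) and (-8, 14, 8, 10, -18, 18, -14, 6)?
129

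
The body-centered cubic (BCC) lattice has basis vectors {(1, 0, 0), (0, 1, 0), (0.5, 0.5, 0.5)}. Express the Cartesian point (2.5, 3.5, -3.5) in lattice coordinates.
6b₁ + 7b₂ - 7b₃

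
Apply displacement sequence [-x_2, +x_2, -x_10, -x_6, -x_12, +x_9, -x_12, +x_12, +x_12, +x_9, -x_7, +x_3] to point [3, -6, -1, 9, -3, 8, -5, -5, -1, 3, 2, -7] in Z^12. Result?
(3, -6, 0, 9, -3, 7, -6, -5, 1, 2, 2, -7)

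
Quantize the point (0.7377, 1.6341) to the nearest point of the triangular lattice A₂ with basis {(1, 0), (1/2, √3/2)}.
(1, 1.732)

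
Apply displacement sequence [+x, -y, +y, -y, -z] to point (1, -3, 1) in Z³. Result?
(2, -4, 0)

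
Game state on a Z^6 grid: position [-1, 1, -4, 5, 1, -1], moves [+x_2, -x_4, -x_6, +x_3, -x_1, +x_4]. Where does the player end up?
(-2, 2, -3, 5, 1, -2)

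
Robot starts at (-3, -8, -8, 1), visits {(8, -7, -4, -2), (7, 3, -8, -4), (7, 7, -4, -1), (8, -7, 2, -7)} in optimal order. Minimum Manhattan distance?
64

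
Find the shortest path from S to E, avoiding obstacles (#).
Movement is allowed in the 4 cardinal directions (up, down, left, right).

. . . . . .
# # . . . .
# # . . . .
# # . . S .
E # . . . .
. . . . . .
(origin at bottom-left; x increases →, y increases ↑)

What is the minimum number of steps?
7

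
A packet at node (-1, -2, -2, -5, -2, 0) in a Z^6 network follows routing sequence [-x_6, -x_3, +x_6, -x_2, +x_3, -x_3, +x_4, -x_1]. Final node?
(-2, -3, -3, -4, -2, 0)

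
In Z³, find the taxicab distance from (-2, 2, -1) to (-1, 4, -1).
3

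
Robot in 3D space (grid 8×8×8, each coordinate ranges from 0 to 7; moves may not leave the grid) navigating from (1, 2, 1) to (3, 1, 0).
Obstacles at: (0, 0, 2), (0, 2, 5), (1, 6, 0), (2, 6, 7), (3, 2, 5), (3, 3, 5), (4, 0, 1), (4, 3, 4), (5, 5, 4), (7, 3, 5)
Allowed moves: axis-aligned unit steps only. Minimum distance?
4
(one shortest path: (1, 2, 1) → (2, 2, 1) → (3, 2, 1) → (3, 1, 1) → (3, 1, 0))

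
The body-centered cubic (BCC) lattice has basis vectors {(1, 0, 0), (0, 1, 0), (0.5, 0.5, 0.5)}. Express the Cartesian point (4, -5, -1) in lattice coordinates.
5b₁ - 4b₂ - 2b₃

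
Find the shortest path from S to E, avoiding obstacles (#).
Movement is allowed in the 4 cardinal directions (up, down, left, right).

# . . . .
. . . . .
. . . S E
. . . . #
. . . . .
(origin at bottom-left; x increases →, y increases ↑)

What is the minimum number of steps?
1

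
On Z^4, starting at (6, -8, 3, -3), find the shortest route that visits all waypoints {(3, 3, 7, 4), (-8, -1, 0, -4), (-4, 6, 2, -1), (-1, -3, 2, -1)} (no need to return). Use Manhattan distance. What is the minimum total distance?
65
(one optimal route: (6, -8, 3, -3) → (-1, -3, 2, -1) → (-8, -1, 0, -4) → (-4, 6, 2, -1) → (3, 3, 7, 4))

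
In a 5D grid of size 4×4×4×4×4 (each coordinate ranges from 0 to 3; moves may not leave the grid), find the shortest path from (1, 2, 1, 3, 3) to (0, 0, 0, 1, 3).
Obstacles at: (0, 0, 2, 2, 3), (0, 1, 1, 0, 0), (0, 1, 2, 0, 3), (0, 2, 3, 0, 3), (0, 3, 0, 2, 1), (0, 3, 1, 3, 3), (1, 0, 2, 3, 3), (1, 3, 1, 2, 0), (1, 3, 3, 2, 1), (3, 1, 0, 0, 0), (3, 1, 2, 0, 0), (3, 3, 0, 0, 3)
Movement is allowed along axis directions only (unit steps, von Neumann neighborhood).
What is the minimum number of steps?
6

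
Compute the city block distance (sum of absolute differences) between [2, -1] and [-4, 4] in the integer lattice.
11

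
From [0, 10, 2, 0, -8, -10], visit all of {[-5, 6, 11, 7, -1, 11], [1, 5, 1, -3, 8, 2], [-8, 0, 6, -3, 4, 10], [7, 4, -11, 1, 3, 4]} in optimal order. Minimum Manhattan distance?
143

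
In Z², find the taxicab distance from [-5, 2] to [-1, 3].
5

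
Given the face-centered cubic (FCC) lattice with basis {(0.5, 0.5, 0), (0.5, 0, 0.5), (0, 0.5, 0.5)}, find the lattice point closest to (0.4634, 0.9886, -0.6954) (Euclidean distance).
(0.5, 1, -0.5)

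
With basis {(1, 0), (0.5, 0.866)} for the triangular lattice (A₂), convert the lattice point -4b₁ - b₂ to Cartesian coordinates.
(-4.5, -0.866)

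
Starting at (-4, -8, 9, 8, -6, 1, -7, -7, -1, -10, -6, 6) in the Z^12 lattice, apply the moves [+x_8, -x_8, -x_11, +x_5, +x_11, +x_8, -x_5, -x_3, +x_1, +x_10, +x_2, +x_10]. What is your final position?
(-3, -7, 8, 8, -6, 1, -7, -6, -1, -8, -6, 6)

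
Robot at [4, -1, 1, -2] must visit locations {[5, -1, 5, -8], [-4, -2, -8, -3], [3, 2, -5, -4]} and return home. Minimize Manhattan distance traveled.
64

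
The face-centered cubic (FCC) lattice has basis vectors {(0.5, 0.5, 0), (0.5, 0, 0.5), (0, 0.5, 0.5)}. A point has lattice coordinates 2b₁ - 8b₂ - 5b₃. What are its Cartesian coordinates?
(-3, -1.5, -6.5)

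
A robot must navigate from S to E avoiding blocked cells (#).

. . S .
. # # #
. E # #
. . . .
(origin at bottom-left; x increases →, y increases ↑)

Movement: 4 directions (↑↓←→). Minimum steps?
5
(one shortest path: (2, 3) → (1, 3) → (0, 3) → (0, 2) → (0, 1) → (1, 1))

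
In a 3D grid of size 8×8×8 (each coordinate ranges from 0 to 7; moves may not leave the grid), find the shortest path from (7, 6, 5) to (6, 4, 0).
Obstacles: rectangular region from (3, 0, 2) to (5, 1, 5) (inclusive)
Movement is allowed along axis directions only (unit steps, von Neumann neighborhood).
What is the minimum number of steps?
8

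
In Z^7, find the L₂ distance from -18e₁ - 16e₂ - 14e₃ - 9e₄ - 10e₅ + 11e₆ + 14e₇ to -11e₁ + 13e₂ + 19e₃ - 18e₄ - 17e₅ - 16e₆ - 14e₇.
60.1831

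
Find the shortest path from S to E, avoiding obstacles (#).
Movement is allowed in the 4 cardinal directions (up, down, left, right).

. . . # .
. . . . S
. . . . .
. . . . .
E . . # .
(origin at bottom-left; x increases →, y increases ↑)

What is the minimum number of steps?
7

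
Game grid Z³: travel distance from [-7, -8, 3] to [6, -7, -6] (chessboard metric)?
13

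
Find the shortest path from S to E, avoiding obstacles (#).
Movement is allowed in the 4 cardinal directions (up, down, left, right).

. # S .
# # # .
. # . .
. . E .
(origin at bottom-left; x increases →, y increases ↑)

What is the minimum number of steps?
5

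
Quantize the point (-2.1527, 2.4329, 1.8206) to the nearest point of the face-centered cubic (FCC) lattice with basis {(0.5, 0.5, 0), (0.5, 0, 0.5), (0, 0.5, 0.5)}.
(-2, 2.5, 1.5)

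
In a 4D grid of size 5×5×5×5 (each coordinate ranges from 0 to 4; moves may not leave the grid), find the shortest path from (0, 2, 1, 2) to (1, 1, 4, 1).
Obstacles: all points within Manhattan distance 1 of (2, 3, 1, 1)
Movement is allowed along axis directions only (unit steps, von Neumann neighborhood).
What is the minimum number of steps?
6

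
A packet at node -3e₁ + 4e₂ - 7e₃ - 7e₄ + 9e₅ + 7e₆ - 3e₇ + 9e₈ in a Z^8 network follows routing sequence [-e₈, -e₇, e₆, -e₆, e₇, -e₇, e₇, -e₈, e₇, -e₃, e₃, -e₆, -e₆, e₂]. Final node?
(-3, 5, -7, -7, 9, 5, -2, 7)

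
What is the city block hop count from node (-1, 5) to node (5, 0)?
11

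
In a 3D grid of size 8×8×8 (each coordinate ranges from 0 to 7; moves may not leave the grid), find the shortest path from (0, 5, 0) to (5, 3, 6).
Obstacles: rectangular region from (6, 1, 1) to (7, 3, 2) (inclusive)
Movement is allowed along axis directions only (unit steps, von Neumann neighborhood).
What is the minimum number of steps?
13
(one shortest path: (0, 5, 0) → (1, 5, 0) → (2, 5, 0) → (3, 5, 0) → (4, 5, 0) → (5, 5, 0) → (5, 4, 0) → (5, 3, 0) → (5, 3, 1) → (5, 3, 2) → (5, 3, 3) → (5, 3, 4) → (5, 3, 5) → (5, 3, 6))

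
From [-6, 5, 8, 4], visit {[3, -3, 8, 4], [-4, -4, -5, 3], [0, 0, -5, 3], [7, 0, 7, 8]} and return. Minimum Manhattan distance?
86
(one optimal route: (-6, 5, 8, 4) → (3, -3, 8, 4) → (7, 0, 7, 8) → (0, 0, -5, 3) → (-4, -4, -5, 3) → (-6, 5, 8, 4))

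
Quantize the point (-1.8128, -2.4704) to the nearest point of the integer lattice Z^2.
(-2, -2)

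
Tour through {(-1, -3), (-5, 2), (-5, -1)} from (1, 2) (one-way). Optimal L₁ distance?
15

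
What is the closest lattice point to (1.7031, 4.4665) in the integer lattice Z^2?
(2, 4)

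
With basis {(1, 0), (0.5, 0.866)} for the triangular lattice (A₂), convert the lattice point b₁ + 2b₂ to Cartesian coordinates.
(2, 1.732)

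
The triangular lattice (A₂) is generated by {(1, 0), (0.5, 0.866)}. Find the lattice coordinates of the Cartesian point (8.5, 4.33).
6b₁ + 5b₂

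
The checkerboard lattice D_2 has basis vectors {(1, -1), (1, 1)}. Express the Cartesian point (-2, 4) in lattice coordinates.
-3b₁ + b₂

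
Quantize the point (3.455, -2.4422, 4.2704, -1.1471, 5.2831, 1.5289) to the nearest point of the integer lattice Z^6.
(3, -2, 4, -1, 5, 2)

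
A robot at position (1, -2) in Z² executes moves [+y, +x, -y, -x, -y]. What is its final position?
(1, -3)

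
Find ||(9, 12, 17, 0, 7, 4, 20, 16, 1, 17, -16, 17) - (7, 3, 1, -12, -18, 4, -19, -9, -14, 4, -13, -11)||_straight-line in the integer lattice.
66.6558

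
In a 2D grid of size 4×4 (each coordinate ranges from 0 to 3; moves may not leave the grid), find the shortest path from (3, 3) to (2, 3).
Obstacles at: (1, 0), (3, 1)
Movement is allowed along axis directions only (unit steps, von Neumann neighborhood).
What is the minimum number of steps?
1
(one shortest path: (3, 3) → (2, 3))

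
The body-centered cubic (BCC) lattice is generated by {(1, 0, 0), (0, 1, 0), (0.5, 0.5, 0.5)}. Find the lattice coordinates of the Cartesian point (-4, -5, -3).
-b₁ - 2b₂ - 6b₃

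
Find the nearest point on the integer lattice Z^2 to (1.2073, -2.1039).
(1, -2)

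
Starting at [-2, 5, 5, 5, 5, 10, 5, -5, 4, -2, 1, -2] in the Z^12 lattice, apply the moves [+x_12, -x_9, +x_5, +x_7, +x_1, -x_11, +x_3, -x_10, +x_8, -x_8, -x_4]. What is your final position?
(-1, 5, 6, 4, 6, 10, 6, -5, 3, -3, 0, -1)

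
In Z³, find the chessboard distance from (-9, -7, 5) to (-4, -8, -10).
15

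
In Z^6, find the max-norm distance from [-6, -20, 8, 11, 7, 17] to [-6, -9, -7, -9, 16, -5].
22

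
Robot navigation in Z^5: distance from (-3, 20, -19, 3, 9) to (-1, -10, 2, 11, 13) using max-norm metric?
30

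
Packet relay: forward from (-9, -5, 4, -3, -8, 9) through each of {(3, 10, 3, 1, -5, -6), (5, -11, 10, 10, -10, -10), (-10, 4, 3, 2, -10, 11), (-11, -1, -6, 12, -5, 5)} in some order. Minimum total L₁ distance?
160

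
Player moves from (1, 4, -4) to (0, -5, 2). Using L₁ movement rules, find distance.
16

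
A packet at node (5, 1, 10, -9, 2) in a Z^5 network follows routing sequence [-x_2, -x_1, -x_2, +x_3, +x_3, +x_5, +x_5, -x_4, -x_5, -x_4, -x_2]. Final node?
(4, -2, 12, -11, 3)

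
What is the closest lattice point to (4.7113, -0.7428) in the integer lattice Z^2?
(5, -1)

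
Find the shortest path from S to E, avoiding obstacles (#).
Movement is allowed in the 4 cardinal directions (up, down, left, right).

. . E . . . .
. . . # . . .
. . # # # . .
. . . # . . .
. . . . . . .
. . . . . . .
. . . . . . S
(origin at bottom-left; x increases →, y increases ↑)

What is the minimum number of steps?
10
(one shortest path: (6, 0) → (5, 0) → (5, 1) → (5, 2) → (5, 3) → (5, 4) → (5, 5) → (4, 5) → (4, 6) → (3, 6) → (2, 6))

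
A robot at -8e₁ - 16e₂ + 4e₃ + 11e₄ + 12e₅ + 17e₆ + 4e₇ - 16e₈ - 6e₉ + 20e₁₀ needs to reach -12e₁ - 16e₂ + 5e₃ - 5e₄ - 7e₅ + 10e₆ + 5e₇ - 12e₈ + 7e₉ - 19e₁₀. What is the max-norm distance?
39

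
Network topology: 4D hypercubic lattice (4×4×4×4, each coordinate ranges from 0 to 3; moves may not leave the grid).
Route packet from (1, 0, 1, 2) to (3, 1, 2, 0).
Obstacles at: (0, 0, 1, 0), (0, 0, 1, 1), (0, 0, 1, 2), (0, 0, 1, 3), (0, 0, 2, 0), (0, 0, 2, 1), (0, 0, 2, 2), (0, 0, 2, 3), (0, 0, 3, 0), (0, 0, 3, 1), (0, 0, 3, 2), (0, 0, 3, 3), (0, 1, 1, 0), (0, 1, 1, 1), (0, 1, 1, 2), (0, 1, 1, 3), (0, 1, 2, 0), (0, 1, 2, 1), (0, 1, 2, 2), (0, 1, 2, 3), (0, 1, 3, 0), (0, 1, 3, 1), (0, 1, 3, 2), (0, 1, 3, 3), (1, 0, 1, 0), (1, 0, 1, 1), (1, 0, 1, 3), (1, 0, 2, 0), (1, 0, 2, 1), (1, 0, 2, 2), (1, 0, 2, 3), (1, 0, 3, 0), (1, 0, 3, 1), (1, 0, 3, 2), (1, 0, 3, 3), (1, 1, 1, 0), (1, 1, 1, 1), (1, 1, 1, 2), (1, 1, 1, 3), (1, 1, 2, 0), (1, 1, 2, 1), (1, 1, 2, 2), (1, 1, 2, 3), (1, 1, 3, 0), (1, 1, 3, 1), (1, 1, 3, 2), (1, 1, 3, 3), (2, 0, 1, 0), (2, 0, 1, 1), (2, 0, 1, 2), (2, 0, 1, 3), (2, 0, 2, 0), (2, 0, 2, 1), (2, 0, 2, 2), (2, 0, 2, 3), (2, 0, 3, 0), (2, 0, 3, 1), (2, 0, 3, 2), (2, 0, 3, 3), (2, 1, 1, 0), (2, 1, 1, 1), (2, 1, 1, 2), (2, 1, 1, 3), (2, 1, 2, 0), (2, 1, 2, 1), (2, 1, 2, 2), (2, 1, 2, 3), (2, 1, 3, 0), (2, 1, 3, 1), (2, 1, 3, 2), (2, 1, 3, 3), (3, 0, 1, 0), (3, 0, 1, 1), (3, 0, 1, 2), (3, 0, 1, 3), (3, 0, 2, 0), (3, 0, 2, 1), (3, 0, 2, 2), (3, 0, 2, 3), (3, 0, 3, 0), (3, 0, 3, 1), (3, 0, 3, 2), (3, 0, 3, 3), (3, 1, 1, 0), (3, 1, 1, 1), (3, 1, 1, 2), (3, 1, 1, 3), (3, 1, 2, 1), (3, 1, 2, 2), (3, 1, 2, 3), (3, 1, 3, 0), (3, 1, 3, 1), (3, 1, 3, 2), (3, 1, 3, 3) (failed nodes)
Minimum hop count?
10
(one shortest path: (1, 0, 1, 2) → (1, 0, 0, 2) → (2, 0, 0, 2) → (3, 0, 0, 2) → (3, 1, 0, 2) → (3, 2, 0, 2) → (3, 2, 1, 2) → (3, 2, 2, 2) → (3, 2, 2, 1) → (3, 2, 2, 0) → (3, 1, 2, 0))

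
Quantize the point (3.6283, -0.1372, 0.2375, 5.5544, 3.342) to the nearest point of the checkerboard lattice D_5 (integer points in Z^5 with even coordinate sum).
(4, 0, 0, 5, 3)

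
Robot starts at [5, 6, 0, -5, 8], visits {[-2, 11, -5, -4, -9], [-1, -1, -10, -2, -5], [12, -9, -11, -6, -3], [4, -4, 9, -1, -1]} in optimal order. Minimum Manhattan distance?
125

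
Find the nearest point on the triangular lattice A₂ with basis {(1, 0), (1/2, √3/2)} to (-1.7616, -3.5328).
(-2, -3.464)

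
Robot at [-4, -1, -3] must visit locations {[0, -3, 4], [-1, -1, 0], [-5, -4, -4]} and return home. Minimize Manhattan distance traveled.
32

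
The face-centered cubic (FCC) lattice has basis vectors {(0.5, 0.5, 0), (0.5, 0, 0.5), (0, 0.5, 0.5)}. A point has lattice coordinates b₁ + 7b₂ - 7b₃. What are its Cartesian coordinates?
(4, -3, 0)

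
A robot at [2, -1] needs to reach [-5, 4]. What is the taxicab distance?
12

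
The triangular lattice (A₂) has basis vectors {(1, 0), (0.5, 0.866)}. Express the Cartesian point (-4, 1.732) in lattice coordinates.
-5b₁ + 2b₂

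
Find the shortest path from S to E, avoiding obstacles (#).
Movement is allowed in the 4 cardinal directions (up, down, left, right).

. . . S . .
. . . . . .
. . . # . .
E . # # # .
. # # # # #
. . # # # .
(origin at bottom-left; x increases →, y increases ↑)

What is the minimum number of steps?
6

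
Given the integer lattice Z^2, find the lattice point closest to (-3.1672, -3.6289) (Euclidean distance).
(-3, -4)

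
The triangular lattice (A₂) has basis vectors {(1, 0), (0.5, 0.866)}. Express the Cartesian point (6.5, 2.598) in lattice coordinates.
5b₁ + 3b₂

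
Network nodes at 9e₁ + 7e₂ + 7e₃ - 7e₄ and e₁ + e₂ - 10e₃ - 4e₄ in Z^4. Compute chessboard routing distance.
17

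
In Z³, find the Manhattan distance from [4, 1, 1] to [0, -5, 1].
10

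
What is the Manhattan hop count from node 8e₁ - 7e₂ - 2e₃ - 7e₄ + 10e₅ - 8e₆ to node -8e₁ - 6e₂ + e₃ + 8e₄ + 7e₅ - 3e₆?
43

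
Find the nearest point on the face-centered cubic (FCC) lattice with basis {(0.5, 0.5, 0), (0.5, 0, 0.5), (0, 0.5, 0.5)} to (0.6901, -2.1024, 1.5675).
(0.5, -2, 1.5)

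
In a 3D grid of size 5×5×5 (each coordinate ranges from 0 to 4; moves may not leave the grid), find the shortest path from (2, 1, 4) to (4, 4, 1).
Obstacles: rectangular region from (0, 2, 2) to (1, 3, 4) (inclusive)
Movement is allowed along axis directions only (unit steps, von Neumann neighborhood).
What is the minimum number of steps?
8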